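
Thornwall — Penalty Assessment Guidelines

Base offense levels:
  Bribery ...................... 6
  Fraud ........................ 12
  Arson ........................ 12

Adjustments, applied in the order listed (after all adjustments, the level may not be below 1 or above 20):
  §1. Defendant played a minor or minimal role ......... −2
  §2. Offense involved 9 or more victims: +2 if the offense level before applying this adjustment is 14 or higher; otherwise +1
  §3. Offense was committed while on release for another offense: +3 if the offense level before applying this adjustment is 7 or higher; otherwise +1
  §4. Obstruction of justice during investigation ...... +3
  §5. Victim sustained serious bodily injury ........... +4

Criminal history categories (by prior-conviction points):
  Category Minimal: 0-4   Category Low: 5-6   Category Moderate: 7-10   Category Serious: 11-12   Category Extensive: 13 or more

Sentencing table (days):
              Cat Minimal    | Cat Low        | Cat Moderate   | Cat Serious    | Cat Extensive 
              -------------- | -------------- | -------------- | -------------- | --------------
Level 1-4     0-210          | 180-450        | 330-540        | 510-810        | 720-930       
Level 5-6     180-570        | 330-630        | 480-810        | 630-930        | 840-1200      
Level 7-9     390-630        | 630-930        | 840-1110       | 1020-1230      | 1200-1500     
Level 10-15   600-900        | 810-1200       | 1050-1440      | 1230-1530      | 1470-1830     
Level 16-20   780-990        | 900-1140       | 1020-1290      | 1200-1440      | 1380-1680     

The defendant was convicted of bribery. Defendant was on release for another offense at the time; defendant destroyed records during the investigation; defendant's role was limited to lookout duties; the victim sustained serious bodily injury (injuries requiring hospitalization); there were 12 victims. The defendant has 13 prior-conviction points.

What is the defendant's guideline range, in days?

Base offense level for bribery: 6.
§1 applies: 6 − 2 = 4.
§2 applies (level before this adjustment is 4 < 14, so +1): 4 + 1 = 5.
§3 applies (level before this adjustment is 5 < 7, so +1): 5 + 1 = 6.
§4 applies: 6 + 3 = 9.
§5 applies: 9 + 4 = 13.
Final offense level: 13.
Criminal history: 13 prior points → Category Extensive (13+).
Level 13 falls in the 10-15 band.
Grid: Level 10-15 × Category Extensive = 1470-1830 days.

1470-1830 days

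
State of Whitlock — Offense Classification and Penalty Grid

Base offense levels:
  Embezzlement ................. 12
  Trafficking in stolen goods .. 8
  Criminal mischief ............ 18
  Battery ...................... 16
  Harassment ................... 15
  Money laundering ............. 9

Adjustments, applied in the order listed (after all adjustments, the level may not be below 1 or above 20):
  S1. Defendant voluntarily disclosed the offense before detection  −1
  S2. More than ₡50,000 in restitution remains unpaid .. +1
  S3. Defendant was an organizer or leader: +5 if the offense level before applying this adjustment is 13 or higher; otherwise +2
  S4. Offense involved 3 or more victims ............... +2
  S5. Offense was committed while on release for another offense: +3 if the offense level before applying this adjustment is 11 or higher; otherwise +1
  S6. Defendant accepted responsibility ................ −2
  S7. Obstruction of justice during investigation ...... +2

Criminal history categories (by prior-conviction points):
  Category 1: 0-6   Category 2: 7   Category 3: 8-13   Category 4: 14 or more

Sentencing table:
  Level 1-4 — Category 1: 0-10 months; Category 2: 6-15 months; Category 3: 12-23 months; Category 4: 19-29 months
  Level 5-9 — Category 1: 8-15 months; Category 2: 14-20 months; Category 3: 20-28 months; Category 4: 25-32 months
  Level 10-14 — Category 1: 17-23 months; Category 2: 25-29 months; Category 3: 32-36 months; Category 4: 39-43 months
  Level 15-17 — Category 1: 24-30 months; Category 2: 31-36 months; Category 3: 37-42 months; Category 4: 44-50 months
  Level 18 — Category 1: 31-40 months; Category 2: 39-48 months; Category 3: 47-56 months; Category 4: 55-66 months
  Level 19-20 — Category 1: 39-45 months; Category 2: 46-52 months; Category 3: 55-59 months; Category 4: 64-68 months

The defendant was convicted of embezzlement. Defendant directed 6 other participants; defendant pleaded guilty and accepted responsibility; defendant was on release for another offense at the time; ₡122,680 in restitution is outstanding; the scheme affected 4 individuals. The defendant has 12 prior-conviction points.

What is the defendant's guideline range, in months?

55-59 months

Base offense level for embezzlement: 12.
S2 applies: 12 + 1 = 13.
S3 applies (level before this adjustment is 13 ≥ 13, so +5): 13 + 5 = 18.
S4 applies: 18 + 2 = 20.
S5 applies (level before this adjustment is 20 ≥ 11, so +3): 20 + 3 = 23.
S6 applies: 23 − 2 = 21.
Level 21 exceeds the maximum of 20; capped at 20.
Final offense level: 20.
Criminal history: 12 prior points → Category 3 (8-13).
Level 20 falls in the 19-20 band.
Grid: Level 19-20 × Category 3 = 55-59 months.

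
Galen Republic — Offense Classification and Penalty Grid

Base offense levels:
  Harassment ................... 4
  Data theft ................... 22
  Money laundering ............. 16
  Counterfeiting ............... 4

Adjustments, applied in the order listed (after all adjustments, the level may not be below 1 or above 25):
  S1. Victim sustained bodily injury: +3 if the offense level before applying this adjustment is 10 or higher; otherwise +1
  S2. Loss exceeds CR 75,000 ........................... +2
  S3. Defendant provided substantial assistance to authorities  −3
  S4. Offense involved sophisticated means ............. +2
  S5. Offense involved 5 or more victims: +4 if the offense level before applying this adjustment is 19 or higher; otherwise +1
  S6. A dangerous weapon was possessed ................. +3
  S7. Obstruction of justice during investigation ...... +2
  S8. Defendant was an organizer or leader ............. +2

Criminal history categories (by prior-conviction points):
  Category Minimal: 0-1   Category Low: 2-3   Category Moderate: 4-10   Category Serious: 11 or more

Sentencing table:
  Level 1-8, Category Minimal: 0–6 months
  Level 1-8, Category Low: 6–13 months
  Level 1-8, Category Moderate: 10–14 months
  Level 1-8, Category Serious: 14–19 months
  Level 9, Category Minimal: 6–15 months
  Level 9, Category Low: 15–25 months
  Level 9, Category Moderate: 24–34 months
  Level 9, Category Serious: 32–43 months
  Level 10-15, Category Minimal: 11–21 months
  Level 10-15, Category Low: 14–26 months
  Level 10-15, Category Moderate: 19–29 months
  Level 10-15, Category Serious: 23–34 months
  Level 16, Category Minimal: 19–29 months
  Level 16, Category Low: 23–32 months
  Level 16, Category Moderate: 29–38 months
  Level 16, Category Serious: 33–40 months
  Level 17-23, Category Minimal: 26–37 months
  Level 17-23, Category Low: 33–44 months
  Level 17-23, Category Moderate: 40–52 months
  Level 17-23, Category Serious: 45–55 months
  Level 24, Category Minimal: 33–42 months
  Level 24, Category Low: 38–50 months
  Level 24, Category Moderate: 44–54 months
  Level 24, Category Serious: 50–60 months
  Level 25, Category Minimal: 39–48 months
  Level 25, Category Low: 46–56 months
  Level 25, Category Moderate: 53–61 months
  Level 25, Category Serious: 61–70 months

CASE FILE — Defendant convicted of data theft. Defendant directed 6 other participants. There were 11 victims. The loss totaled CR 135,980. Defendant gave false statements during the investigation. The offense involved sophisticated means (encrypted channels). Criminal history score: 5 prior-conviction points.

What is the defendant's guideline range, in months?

Base offense level for data theft: 22.
S2 applies: 22 + 2 = 24.
S4 applies: 24 + 2 = 26.
S5 applies (level before this adjustment is 26 ≥ 19, so +4): 26 + 4 = 30.
S6 does not apply.
S7 applies: 30 + 2 = 32.
S8 applies: 32 + 2 = 34.
Level 34 exceeds the maximum of 25; capped at 25.
Final offense level: 25.
Criminal history: 5 prior points → Category Moderate (4-10).
Level 25 falls in the 25 band.
Grid: Level 25 × Category Moderate = 53-61 months.

53-61 months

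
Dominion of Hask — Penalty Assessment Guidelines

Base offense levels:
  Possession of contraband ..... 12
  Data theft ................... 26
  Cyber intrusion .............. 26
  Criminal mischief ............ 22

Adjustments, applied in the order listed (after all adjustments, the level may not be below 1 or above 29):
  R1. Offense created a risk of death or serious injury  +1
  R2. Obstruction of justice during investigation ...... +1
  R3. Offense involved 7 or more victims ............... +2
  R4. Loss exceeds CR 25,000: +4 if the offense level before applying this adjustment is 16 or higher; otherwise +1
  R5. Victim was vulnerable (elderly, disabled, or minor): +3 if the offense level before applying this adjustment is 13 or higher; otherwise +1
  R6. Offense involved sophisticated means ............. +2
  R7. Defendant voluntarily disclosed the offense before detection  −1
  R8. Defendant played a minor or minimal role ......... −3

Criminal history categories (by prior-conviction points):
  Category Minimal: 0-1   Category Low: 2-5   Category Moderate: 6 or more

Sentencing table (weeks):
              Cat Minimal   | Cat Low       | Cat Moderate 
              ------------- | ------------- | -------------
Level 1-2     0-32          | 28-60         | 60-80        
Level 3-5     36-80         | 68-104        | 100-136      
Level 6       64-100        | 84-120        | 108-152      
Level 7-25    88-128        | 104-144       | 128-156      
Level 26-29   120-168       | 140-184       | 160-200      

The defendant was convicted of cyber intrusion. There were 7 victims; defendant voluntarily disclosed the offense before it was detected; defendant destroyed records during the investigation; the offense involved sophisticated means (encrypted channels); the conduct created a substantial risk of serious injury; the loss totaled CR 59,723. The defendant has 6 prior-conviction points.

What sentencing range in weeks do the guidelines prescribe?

Base offense level for cyber intrusion: 26.
R1 applies: 26 + 1 = 27.
R2 applies: 27 + 1 = 28.
R3 applies: 28 + 2 = 30.
R4 applies (level before this adjustment is 30 ≥ 16, so +4): 30 + 4 = 34.
R6 applies: 34 + 2 = 36.
R7 applies: 36 − 1 = 35.
Level 35 exceeds the maximum of 29; capped at 29.
Final offense level: 29.
Criminal history: 6 prior points → Category Moderate (6+).
Level 29 falls in the 26-29 band.
Grid: Level 26-29 × Category Moderate = 160-200 weeks.

160-200 weeks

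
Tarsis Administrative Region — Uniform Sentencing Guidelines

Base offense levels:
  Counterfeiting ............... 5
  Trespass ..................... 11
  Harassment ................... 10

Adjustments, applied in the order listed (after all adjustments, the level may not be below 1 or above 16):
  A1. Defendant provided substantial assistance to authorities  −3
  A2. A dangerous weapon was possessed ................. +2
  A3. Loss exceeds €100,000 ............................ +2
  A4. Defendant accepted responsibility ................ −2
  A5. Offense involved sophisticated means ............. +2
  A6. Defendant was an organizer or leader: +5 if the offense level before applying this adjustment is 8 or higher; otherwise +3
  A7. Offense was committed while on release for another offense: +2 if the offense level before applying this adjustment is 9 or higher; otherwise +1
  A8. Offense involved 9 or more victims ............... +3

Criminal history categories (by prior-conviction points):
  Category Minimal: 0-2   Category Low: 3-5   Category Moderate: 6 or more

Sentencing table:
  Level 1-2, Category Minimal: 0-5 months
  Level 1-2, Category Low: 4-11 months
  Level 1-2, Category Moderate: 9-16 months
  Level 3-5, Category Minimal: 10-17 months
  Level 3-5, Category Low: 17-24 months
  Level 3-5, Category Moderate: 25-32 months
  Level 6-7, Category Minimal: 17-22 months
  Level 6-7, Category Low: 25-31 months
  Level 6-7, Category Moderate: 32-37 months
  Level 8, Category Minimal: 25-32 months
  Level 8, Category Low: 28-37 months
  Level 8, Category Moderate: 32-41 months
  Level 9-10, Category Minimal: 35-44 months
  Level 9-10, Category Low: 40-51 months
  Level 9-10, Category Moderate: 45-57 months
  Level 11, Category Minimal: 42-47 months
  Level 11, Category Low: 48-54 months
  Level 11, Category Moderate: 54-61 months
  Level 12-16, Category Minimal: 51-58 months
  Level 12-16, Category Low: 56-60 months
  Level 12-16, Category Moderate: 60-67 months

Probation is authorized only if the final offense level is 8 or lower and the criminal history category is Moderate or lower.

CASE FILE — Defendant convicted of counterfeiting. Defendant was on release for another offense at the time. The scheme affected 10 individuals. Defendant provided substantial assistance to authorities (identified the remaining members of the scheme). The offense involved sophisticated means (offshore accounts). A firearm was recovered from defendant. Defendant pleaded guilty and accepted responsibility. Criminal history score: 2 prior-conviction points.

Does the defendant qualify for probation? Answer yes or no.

Base offense level for counterfeiting: 5.
A1 applies: 5 − 3 = 2.
A2 applies: 2 + 2 = 4.
A4 applies: 4 − 2 = 2.
A5 applies: 2 + 2 = 4.
A7 applies (level before this adjustment is 4 < 9, so +1): 4 + 1 = 5.
A8 applies: 5 + 3 = 8.
Final offense level: 8.
Criminal history: 2 prior points → Category Minimal (0-2).
Level 8 falls in the 8 band.
Grid: Level 8 × Category Minimal = 25-32 months.
Probation check: level 8 ≤ 8 and category Minimal ≤ Moderate → eligible.

Yes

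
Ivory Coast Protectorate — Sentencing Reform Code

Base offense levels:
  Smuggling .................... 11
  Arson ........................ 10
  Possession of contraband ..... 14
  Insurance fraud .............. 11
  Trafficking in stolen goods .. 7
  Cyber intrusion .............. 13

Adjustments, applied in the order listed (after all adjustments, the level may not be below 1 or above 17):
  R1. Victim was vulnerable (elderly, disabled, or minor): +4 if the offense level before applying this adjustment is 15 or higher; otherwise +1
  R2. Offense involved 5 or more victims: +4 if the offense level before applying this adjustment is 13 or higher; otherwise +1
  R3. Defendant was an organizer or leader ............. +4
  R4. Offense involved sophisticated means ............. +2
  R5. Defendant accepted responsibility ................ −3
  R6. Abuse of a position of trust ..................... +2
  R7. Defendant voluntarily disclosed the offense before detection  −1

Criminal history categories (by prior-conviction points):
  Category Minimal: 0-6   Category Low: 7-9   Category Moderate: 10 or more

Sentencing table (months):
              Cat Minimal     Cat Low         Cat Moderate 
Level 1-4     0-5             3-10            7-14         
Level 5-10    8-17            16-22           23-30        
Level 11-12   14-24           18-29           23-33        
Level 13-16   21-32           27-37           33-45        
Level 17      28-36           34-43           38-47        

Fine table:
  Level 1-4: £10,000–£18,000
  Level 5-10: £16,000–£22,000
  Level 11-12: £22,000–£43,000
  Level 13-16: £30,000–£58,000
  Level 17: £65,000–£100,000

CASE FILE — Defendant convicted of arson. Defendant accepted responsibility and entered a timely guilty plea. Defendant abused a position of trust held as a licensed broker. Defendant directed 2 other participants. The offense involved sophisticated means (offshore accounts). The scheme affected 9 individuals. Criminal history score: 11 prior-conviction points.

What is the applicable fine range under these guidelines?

Base offense level for arson: 10.
R1 does not apply.
R2 applies (level before this adjustment is 10 < 13, so +1): 10 + 1 = 11.
R3 applies: 11 + 4 = 15.
R4 applies: 15 + 2 = 17.
R5 applies: 17 − 3 = 14.
R6 applies: 14 + 2 = 16.
R7 does not apply.
Final offense level: 16.
Level 16 falls in the 13-16 band.
Fine table: Level 13-16 → £30,000–£58,000.

£30,000–£58,000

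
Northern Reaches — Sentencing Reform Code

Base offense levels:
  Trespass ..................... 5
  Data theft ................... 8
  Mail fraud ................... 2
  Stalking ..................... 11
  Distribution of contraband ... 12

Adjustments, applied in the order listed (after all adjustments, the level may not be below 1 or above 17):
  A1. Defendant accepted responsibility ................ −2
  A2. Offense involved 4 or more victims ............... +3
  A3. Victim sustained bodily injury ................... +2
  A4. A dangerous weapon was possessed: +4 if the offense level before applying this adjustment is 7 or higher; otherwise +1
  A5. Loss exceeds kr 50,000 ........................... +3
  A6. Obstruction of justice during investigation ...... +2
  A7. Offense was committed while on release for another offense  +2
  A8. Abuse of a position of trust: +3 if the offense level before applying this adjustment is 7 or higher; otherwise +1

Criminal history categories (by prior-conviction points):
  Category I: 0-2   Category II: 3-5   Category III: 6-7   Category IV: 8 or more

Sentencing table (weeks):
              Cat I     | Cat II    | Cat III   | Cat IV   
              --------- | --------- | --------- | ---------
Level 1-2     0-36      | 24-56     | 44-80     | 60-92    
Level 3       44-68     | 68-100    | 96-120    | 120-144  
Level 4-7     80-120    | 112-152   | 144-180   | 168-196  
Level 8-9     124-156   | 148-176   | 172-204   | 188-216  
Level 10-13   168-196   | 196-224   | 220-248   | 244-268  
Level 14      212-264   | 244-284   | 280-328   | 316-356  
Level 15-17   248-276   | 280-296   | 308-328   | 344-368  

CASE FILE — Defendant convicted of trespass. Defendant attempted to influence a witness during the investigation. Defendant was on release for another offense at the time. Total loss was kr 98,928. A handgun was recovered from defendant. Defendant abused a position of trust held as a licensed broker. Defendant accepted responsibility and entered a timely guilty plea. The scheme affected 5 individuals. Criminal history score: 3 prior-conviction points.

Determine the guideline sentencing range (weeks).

Base offense level for trespass: 5.
A1 applies: 5 − 2 = 3.
A2 applies: 3 + 3 = 6.
A3 does not apply.
A4 applies (level before this adjustment is 6 < 7, so +1): 6 + 1 = 7.
A5 applies: 7 + 3 = 10.
A6 applies: 10 + 2 = 12.
A7 applies: 12 + 2 = 14.
A8 applies (level before this adjustment is 14 ≥ 7, so +3): 14 + 3 = 17.
Final offense level: 17.
Criminal history: 3 prior points → Category II (3-5).
Level 17 falls in the 15-17 band.
Grid: Level 15-17 × Category II = 280-296 weeks.

280-296 weeks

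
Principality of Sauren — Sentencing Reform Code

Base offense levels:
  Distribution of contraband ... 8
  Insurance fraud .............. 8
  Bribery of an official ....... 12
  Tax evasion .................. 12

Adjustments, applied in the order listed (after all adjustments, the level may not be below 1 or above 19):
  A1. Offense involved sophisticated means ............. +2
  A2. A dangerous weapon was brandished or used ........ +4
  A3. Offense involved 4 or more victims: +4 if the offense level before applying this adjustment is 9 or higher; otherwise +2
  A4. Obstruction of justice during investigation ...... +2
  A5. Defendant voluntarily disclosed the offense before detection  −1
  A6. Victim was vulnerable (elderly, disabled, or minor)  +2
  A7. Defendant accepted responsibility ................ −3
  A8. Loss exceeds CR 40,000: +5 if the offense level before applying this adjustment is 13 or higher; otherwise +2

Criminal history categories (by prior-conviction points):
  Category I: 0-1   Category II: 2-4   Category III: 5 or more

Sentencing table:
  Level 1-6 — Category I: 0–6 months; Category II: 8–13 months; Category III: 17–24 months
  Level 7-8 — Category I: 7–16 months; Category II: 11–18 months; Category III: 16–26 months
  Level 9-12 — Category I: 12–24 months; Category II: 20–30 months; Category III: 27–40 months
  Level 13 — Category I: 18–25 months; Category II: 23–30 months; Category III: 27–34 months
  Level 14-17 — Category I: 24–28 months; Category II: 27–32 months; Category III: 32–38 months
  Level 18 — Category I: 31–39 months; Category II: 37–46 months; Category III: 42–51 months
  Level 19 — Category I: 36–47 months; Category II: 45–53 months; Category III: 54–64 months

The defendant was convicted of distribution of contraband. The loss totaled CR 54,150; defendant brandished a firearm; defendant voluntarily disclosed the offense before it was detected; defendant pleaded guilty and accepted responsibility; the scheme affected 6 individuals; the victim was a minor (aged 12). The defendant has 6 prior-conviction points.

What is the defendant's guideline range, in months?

54-64 months

Base offense level for distribution of contraband: 8.
A2 applies: 8 + 4 = 12.
A3 applies (level before this adjustment is 12 ≥ 9, so +4): 12 + 4 = 16.
A5 applies: 16 − 1 = 15.
A6 applies: 15 + 2 = 17.
A7 applies: 17 − 3 = 14.
A8 applies (level before this adjustment is 14 ≥ 13, so +5): 14 + 5 = 19.
Final offense level: 19.
Criminal history: 6 prior points → Category III (5+).
Level 19 falls in the 19 band.
Grid: Level 19 × Category III = 54-64 months.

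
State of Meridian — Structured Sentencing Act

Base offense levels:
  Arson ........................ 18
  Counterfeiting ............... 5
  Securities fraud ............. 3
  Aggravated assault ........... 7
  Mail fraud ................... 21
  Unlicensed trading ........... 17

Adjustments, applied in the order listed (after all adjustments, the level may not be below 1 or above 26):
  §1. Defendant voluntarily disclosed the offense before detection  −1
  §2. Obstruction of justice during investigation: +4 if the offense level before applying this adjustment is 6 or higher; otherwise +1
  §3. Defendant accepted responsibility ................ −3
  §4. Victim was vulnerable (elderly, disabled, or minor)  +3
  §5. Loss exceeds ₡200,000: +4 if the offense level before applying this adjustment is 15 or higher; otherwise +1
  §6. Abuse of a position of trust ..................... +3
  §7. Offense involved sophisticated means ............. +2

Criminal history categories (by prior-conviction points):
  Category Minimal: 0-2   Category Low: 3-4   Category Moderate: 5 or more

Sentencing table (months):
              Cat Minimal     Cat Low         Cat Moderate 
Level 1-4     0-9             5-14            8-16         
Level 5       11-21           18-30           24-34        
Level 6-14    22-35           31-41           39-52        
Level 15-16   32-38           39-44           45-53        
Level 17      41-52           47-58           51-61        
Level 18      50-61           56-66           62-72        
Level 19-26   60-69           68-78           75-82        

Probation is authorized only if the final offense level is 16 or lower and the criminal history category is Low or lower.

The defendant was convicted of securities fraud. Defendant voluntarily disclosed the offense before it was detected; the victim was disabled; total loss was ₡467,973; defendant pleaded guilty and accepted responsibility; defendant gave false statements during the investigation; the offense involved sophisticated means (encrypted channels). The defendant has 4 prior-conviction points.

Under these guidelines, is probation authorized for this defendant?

Base offense level for securities fraud: 3.
§1 applies: 3 − 1 = 2.
§2 applies (level before this adjustment is 2 < 6, so +1): 2 + 1 = 3.
§3 applies: 3 − 3 = 0.
§4 applies: 0 + 3 = 3.
§5 applies (level before this adjustment is 3 < 15, so +1): 3 + 1 = 4.
§6 does not apply.
§7 applies: 4 + 2 = 6.
Final offense level: 6.
Criminal history: 4 prior points → Category Low (3-4).
Level 6 falls in the 6-14 band.
Grid: Level 6-14 × Category Low = 31-41 months.
Probation check: level 6 ≤ 16 and category Low ≤ Low → eligible.

Yes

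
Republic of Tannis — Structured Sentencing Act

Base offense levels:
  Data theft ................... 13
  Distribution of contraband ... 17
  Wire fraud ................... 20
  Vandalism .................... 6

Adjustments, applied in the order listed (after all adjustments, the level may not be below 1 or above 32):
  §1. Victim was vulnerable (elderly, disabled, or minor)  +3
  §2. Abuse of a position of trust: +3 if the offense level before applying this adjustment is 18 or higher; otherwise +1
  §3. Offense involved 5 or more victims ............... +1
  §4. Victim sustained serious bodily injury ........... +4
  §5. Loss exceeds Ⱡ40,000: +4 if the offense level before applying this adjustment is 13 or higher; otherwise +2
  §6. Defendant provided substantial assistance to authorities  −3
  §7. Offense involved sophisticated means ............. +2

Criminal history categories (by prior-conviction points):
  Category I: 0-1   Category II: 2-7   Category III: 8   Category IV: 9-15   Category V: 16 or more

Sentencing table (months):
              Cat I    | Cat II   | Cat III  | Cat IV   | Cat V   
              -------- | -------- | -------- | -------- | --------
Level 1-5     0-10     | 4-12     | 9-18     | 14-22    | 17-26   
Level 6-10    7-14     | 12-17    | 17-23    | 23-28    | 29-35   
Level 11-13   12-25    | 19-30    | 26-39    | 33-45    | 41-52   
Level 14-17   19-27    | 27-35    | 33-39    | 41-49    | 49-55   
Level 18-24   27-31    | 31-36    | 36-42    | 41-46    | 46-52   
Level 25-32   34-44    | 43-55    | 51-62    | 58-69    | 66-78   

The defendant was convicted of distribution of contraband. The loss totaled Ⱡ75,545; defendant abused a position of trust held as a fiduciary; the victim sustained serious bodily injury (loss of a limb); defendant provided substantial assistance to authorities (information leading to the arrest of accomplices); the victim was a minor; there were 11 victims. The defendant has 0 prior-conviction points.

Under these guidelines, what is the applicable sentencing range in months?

34-44 months

Base offense level for distribution of contraband: 17.
§1 applies: 17 + 3 = 20.
§2 applies (level before this adjustment is 20 ≥ 18, so +3): 20 + 3 = 23.
§3 applies: 23 + 1 = 24.
§4 applies: 24 + 4 = 28.
§5 applies (level before this adjustment is 28 ≥ 13, so +4): 28 + 4 = 32.
§6 applies: 32 − 3 = 29.
Final offense level: 29.
Criminal history: 0 prior points → Category I (0-1).
Level 29 falls in the 25-32 band.
Grid: Level 25-32 × Category I = 34-44 months.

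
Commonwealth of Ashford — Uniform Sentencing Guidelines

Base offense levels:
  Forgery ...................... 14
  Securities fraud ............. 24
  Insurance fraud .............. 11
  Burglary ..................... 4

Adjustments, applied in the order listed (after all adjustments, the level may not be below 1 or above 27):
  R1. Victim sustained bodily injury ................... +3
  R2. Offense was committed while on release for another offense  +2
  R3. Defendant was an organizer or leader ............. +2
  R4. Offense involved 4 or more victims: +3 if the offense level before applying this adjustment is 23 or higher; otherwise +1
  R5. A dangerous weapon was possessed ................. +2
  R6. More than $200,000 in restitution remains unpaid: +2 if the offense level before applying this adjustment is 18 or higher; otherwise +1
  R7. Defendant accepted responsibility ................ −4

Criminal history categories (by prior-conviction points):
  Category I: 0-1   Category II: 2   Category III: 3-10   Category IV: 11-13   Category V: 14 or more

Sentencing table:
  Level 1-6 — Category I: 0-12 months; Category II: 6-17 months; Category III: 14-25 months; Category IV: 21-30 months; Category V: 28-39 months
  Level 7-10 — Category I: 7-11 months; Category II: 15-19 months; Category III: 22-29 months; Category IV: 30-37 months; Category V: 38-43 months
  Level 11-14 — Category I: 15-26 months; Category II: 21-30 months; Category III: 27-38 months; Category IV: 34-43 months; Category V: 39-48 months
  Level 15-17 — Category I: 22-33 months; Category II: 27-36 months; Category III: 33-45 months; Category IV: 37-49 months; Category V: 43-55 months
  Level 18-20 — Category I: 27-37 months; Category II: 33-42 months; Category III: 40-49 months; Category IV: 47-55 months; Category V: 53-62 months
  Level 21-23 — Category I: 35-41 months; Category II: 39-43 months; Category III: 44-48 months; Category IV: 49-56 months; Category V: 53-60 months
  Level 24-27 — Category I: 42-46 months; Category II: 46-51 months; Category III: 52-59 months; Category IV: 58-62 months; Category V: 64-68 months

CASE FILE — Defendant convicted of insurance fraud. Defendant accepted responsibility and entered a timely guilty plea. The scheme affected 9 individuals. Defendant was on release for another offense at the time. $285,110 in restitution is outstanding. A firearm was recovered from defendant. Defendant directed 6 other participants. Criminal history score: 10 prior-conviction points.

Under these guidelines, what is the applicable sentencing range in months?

Base offense level for insurance fraud: 11.
R1 does not apply.
R2 applies: 11 + 2 = 13.
R3 applies: 13 + 2 = 15.
R4 applies (level before this adjustment is 15 < 23, so +1): 15 + 1 = 16.
R5 applies: 16 + 2 = 18.
R6 applies (level before this adjustment is 18 ≥ 18, so +2): 18 + 2 = 20.
R7 applies: 20 − 4 = 16.
Final offense level: 16.
Criminal history: 10 prior points → Category III (3-10).
Level 16 falls in the 15-17 band.
Grid: Level 15-17 × Category III = 33-45 months.

33-45 months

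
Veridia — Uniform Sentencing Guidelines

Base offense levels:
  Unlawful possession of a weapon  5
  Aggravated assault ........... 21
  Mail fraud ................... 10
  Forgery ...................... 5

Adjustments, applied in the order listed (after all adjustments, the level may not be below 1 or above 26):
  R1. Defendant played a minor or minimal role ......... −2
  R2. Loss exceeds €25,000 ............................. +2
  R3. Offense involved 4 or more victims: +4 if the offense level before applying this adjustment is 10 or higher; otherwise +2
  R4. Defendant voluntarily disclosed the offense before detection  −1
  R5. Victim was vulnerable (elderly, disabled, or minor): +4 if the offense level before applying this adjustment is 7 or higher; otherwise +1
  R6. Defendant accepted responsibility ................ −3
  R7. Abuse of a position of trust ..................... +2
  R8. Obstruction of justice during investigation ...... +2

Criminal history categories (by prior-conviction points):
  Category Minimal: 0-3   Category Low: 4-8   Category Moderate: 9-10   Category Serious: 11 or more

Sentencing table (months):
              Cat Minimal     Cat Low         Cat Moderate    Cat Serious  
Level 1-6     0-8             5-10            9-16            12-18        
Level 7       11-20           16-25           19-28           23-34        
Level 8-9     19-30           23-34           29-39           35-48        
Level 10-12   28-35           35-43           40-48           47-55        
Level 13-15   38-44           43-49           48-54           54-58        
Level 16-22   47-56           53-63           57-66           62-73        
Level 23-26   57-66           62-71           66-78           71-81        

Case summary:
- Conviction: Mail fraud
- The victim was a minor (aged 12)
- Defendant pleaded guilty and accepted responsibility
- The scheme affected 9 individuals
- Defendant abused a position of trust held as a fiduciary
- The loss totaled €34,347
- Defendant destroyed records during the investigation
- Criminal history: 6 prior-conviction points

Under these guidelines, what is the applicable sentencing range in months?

53-63 months

Base offense level for mail fraud: 10.
R1 does not apply.
R2 applies: 10 + 2 = 12.
R3 applies (level before this adjustment is 12 ≥ 10, so +4): 12 + 4 = 16.
R4 does not apply.
R5 applies (level before this adjustment is 16 ≥ 7, so +4): 16 + 4 = 20.
R6 applies: 20 − 3 = 17.
R7 applies: 17 + 2 = 19.
R8 applies: 19 + 2 = 21.
Final offense level: 21.
Criminal history: 6 prior points → Category Low (4-8).
Level 21 falls in the 16-22 band.
Grid: Level 16-22 × Category Low = 53-63 months.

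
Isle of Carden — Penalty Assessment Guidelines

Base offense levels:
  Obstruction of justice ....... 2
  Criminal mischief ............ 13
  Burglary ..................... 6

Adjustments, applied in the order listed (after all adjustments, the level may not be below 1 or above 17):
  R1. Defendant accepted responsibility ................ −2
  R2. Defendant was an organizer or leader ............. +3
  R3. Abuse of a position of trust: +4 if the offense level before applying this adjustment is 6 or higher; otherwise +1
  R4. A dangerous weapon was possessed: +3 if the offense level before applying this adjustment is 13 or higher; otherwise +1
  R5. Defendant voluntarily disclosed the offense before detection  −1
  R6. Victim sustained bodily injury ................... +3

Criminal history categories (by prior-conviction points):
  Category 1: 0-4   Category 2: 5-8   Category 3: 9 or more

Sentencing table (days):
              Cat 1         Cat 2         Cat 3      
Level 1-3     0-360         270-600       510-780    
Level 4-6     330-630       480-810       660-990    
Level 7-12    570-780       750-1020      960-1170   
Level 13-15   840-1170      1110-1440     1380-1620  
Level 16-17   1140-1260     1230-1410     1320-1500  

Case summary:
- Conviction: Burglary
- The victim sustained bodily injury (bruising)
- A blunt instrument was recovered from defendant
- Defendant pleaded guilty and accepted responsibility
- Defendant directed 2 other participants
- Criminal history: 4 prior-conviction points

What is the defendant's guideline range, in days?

Base offense level for burglary: 6.
R1 applies: 6 − 2 = 4.
R2 applies: 4 + 3 = 7.
R4 applies (level before this adjustment is 7 < 13, so +1): 7 + 1 = 8.
R5 does not apply.
R6 applies: 8 + 3 = 11.
Final offense level: 11.
Criminal history: 4 prior points → Category 1 (0-4).
Level 11 falls in the 7-12 band.
Grid: Level 7-12 × Category 1 = 570-780 days.

570-780 days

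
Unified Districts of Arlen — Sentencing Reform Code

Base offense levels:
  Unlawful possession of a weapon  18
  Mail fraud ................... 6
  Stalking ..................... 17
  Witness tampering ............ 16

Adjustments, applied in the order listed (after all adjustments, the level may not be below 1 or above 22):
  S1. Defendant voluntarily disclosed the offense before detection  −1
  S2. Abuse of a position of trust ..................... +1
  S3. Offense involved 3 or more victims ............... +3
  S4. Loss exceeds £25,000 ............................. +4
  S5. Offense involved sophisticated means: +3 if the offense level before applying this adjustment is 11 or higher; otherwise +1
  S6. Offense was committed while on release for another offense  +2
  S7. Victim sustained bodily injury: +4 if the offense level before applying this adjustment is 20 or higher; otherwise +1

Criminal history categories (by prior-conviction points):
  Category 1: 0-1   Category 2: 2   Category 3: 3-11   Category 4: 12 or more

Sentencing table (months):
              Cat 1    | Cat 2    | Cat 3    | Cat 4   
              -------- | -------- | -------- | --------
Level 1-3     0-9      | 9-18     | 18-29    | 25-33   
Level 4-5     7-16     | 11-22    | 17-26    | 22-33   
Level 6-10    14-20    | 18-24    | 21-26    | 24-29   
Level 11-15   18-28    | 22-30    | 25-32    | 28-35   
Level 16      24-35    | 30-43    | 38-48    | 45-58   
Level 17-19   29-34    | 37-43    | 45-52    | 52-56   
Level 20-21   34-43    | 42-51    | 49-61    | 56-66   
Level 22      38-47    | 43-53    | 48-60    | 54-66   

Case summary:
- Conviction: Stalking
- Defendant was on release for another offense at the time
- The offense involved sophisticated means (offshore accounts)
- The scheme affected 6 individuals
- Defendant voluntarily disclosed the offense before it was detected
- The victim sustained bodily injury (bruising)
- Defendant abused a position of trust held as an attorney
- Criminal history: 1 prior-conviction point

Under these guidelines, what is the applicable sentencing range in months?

38-47 months

Base offense level for stalking: 17.
S1 applies: 17 − 1 = 16.
S2 applies: 16 + 1 = 17.
S3 applies: 17 + 3 = 20.
S4 does not apply.
S5 applies (level before this adjustment is 20 ≥ 11, so +3): 20 + 3 = 23.
S6 applies: 23 + 2 = 25.
S7 applies (level before this adjustment is 25 ≥ 20, so +4): 25 + 4 = 29.
Level 29 exceeds the maximum of 22; capped at 22.
Final offense level: 22.
Criminal history: 1 prior point → Category 1 (0-1).
Level 22 falls in the 22 band.
Grid: Level 22 × Category 1 = 38-47 months.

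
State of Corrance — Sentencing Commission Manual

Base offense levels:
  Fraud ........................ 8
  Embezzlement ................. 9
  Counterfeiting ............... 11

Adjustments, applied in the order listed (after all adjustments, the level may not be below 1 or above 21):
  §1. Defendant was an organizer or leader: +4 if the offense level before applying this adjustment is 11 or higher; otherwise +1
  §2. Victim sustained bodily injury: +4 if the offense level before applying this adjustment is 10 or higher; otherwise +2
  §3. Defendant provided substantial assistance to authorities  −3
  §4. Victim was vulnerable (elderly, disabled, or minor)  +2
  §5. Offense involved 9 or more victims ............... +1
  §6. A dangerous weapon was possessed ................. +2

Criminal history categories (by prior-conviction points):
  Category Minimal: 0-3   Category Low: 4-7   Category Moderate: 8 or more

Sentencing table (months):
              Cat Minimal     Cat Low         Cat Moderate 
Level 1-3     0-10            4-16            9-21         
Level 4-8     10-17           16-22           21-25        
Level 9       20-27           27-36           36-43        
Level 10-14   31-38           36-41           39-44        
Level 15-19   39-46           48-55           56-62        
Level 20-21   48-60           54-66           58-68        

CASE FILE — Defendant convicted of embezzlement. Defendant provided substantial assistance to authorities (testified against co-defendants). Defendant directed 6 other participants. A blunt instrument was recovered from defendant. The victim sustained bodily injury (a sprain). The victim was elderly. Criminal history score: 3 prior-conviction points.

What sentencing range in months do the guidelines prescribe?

39-46 months

Base offense level for embezzlement: 9.
§1 applies (level before this adjustment is 9 < 11, so +1): 9 + 1 = 10.
§2 applies (level before this adjustment is 10 ≥ 10, so +4): 10 + 4 = 14.
§3 applies: 14 − 3 = 11.
§4 applies: 11 + 2 = 13.
§6 applies: 13 + 2 = 15.
Final offense level: 15.
Criminal history: 3 prior points → Category Minimal (0-3).
Level 15 falls in the 15-19 band.
Grid: Level 15-19 × Category Minimal = 39-46 months.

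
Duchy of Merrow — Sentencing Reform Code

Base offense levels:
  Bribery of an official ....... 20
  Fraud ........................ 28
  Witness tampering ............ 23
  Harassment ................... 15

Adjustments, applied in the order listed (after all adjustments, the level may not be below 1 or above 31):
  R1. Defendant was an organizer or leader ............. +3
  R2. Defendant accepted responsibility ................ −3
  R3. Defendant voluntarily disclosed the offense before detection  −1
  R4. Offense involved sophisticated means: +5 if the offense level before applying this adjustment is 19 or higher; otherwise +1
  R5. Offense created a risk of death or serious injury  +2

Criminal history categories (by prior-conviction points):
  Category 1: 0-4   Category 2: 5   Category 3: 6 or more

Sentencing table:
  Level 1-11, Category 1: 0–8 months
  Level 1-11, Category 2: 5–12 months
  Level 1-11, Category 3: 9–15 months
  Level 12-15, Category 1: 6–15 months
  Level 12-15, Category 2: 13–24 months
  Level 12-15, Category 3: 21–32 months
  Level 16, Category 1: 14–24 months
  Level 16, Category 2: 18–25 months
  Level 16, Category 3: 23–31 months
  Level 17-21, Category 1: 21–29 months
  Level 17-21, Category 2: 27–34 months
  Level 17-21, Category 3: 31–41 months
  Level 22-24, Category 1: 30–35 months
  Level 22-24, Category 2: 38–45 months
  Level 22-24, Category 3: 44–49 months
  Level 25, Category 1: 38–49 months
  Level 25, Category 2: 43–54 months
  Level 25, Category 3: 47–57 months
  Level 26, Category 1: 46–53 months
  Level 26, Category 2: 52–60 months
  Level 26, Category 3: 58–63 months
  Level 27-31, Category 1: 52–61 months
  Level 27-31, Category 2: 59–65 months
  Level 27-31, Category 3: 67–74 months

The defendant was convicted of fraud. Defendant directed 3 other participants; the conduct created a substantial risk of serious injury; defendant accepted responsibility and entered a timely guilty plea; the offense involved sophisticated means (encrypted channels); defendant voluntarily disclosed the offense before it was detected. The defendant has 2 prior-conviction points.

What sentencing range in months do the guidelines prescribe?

52-61 months

Base offense level for fraud: 28.
R1 applies: 28 + 3 = 31.
R2 applies: 31 − 3 = 28.
R3 applies: 28 − 1 = 27.
R4 applies (level before this adjustment is 27 ≥ 19, so +5): 27 + 5 = 32.
R5 applies: 32 + 2 = 34.
Level 34 exceeds the maximum of 31; capped at 31.
Final offense level: 31.
Criminal history: 2 prior points → Category 1 (0-4).
Level 31 falls in the 27-31 band.
Grid: Level 27-31 × Category 1 = 52-61 months.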